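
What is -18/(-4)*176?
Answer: 792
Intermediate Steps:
-18/(-4)*176 = -18*(-¼)*176 = (9/2)*176 = 792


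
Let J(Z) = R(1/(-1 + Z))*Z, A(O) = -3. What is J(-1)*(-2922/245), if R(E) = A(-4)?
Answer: -8766/245 ≈ -35.780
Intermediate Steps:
R(E) = -3
J(Z) = -3*Z
J(-1)*(-2922/245) = (-3*(-1))*(-2922/245) = 3*(-2922*1/245) = 3*(-2922/245) = -8766/245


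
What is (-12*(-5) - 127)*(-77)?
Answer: 5159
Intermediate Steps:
(-12*(-5) - 127)*(-77) = (60 - 127)*(-77) = -67*(-77) = 5159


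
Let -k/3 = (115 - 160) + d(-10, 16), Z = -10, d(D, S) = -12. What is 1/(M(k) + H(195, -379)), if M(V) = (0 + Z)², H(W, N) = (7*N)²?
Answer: 1/7038509 ≈ 1.4208e-7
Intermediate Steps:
H(W, N) = 49*N²
k = 171 (k = -3*((115 - 160) - 12) = -3*(-45 - 12) = -3*(-57) = 171)
M(V) = 100 (M(V) = (0 - 10)² = (-10)² = 100)
1/(M(k) + H(195, -379)) = 1/(100 + 49*(-379)²) = 1/(100 + 49*143641) = 1/(100 + 7038409) = 1/7038509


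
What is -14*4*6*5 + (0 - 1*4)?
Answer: -1684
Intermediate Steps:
-14*4*6*5 + (0 - 1*4) = -336*5 + (0 - 4) = -14*120 - 4 = -1680 - 4 = -1684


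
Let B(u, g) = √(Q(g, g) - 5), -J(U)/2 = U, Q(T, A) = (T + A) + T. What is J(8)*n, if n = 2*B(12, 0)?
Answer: -32*I*√5 ≈ -71.554*I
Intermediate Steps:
Q(T, A) = A + 2*T (Q(T, A) = (A + T) + T = A + 2*T)
J(U) = -2*U
B(u, g) = √(-5 + 3*g) (B(u, g) = √((g + 2*g) - 5) = √(3*g - 5) = √(-5 + 3*g))
n = 2*I*√5 (n = 2*√(-5 + 3*0) = 2*√(-5 + 0) = 2*√(-5) = 2*(I*√5) = 2*I*√5 ≈ 4.4721*I)
J(8)*n = (-2*8)*(2*I*√5) = -32*I*√5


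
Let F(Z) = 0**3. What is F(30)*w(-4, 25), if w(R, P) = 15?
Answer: 0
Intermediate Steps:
F(Z) = 0
F(30)*w(-4, 25) = 0*15 = 0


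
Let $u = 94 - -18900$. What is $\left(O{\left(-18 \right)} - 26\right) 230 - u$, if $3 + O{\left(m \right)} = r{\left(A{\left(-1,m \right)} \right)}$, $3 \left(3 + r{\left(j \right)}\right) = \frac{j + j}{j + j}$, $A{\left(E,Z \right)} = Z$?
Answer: $- \frac{78832}{3} \approx -26277.0$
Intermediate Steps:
$r{\left(j \right)} = - \frac{8}{3}$ ($r{\left(j \right)} = -3 + \frac{\left(j + j\right) \frac{1}{j + j}}{3} = -3 + \frac{2 j \frac{1}{2 j}}{3} = -3 + \frac{1}{3} \cdot 1 = -3 + \frac{1}{3} = - \frac{8}{3}$)
$O{\left(m \right)} = - \frac{17}{3}$ ($O{\left(m \right)} = -3 - \frac{8}{3} = - \frac{17}{3}$)
$u = 18994$ ($u = 94 + 18900 = 18994$)
$\left(O{\left(-18 \right)} - 26\right) 230 - u = \left(- \frac{17}{3} - 26\right) 230 - 18994 = \left(- \frac{95}{3}\right) 230 - 18994 = - \frac{21850}{3} - 18994 = - \frac{78832}{3}$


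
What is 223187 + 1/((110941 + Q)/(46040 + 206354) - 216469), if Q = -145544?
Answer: 12193935880124349/54635511389 ≈ 2.2319e+5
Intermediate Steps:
223187 + 1/((110941 + Q)/(46040 + 206354) - 216469) = 223187 + 1/((110941 - 145544)/(46040 + 206354) - 216469) = 223187 + 1/(-34603/252394 - 216469) = 223187 + 1/(-54635511389/252394) = 223187 - 252394/54635511389 = 12193935880124349/54635511389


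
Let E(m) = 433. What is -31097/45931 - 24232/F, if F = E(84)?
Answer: -1126464993/19888123 ≈ -56.640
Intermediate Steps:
F = 433
-31097/45931 - 24232/F = -31097/45931 - 24232/433 = -1126464993/19888123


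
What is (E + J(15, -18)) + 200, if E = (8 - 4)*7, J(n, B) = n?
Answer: 243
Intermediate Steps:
E = 28 (E = 4*7 = 28)
(E + J(15, -18)) + 200 = (28 + 15) + 200 = 43 + 200 = 243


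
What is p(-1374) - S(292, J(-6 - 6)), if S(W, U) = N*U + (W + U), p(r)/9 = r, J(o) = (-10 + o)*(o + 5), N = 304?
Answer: -59628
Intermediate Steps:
J(o) = (-10 + o)*(5 + o)
p(r) = 9*r
S(W, U) = W + 305*U (S(W, U) = 304*U + (W + U) = 304*U + (U + W) = W + 305*U)
p(-1374) - S(292, J(-6 - 6)) = 9*(-1374) - (292 + 305*(-50 + (-6 - 6)**2 - 5*(-6 - 6))) = -12366 - (292 + 305*(-50 + (-12)**2 - 5*(-12))) = -12366 - (292 + 305*(-50 + 144 + 60)) = -12366 - (292 + 305*154) = -12366 - (292 + 46970) = -12366 - 1*47262 = -12366 - 47262 = -59628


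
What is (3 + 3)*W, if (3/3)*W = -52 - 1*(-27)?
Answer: -150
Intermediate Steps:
W = -25 (W = -52 - 1*(-27) = -52 + 27 = -25)
(3 + 3)*W = (3 + 3)*(-25) = 6*(-25) = -150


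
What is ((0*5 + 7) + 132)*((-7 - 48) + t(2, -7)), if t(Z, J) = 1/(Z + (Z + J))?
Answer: -23074/3 ≈ -7691.3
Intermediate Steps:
t(Z, J) = 1/(J + 2*Z) (t(Z, J) = 1/(Z + (J + Z)) = 1/(J + 2*Z))
((0*5 + 7) + 132)*((-7 - 48) + t(2, -7)) = ((0*5 + 7) + 132)*((-7 - 48) + 1/(-7 + 2*2)) = ((0 + 7) + 132)*(-55 + 1/(-7 + 4)) = (7 + 132)*(-55 + 1/(-3)) = 139*(-55 - ⅓) = 139*(-166/3) = -23074/3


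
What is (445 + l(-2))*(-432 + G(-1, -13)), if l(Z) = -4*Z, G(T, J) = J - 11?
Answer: -206568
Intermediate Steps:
G(T, J) = -11 + J
(445 + l(-2))*(-432 + G(-1, -13)) = (445 - 4*(-2))*(-432 + (-11 - 13)) = (445 + 8)*(-432 - 24) = 453*(-456) = -206568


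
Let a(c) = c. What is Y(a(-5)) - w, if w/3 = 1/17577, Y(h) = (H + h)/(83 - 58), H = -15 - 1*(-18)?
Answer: -11743/146475 ≈ -0.080171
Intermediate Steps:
H = 3 (H = -15 + 18 = 3)
Y(h) = 3/25 + h/25 (Y(h) = (3 + h)/(83 - 58) = (3 + h)/25 = (3 + h)*(1/25) = 3/25 + h/25)
w = 1/5859 (w = 3/17577 = 3*(1/17577) = 1/5859 ≈ 0.00017068)
Y(a(-5)) - w = (3/25 + (1/25)*(-5)) - 1*1/5859 = (3/25 - ⅕) - 1/5859 = -2/25 - 1/5859 = -11743/146475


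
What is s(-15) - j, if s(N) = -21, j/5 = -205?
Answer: 1004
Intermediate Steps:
j = -1025 (j = 5*(-205) = -1025)
s(-15) - j = -21 - 1*(-1025) = -21 + 1025 = 1004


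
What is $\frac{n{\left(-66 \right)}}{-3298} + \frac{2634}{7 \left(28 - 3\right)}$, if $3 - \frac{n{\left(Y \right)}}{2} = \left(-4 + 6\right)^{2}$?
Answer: $\frac{4343641}{288575} \approx 15.052$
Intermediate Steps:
$n{\left(Y \right)} = -2$ ($n{\left(Y \right)} = 6 - 2 \left(-4 + 6\right)^{2} = 6 - 2 \cdot 2^{2} = 6 - 8 = -2$)
$\frac{n{\left(-66 \right)}}{-3298} + \frac{2634}{7 \left(28 - 3\right)} = - \frac{2}{-3298} + \frac{2634}{7 \left(28 - 3\right)} = \left(-2\right) \left(- \frac{1}{3298}\right) + \frac{2634}{7 \cdot 25} = \frac{1}{1649} + \frac{2634}{175} = \frac{4343641}{288575}$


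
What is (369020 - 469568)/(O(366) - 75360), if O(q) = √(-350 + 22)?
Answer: 947162160/709891241 + 25137*I*√82/709891241 ≈ 1.3342 + 0.00032065*I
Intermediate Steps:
O(q) = 2*I*√82 (O(q) = √(-328) = 2*I*√82)
(369020 - 469568)/(O(366) - 75360) = (369020 - 469568)/(2*I*√82 - 75360) = -100548/(-75360 + 2*I*√82)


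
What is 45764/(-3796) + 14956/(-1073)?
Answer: -26469437/1018277 ≈ -25.994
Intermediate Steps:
45764/(-3796) + 14956/(-1073) = 45764*(-1/3796) + 14956*(-1/1073) = -11441/949 - 14956/1073 = -26469437/1018277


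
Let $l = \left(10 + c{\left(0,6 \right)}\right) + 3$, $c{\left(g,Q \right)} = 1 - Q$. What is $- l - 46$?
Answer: $-54$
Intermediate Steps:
$l = 8$ ($l = \left(10 + \left(1 - 6\right)\right) + 3 = \left(10 - 5\right) + 3 = 5 + 3 = 8$)
$- l - 46 = \left(-1\right) 8 - 46 = -8 - 46 = -54$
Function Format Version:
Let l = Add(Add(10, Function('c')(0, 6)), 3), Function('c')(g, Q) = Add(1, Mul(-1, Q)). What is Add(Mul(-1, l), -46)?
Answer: -54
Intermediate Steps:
l = 8 (l = Add(Add(10, Add(1, Mul(-1, 6))), 3) = Add(Add(10, Add(1, -6)), 3) = Add(Add(10, -5), 3) = Add(5, 3) = 8)
Add(Mul(-1, l), -46) = Add(Mul(-1, 8), -46) = Add(-8, -46) = -54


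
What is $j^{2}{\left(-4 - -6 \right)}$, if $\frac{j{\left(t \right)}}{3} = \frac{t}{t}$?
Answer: $9$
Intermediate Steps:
$j{\left(t \right)} = 3$ ($j{\left(t \right)} = 3 \frac{t}{t} = 3 \cdot 1 = 3$)
$j^{2}{\left(-4 - -6 \right)} = 3^{2} = 9$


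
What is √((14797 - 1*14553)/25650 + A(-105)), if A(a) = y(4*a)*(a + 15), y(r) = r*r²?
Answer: 41*√2899712205834/855 ≈ 81657.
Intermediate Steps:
y(r) = r³
A(a) = 64*a³*(15 + a) (A(a) = (4*a)³*(a + 15) = (64*a³)*(15 + a) = 64*a³*(15 + a))
√((14797 - 1*14553)/25650 + A(-105)) = √((14797 - 1*14553)/25650 + 64*(-105)³*(15 - 105)) = √((14797 - 14553)*(1/25650) + 64*(-1157625)*(-90)) = √(244*(1/25650) + 6667920000) = √(122/12825 + 6667920000) = √(85516074000122/12825) = 41*√2899712205834/855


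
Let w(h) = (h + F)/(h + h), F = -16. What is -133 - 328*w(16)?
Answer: -133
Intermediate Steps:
w(h) = (-16 + h)/(2*h) (w(h) = (h - 16)/(h + h) = (-16 + h)/((2*h)) = (-16 + h)*(1/(2*h)) = (-16 + h)/(2*h))
-133 - 328*w(16) = -133 - 164*(-16 + 16)/16 = -133 - 164*0/16 = -133 - 328*0 = -133 + 0 = -133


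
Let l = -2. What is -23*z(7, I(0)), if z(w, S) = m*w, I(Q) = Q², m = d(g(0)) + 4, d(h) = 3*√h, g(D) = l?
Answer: -644 - 483*I*√2 ≈ -644.0 - 683.07*I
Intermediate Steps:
g(D) = -2
m = 4 + 3*I*√2 (m = 3*√(-2) + 4 = 3*(I*√2) + 4 = 3*I*√2 + 4 = 4 + 3*I*√2 ≈ 4.0 + 4.2426*I)
z(w, S) = w*(4 + 3*I*√2) (z(w, S) = (4 + 3*I*√2)*w = w*(4 + 3*I*√2))
-23*z(7, I(0)) = -161*(4 + 3*I*√2) = -23*(28 + 21*I*√2) = -644 - 483*I*√2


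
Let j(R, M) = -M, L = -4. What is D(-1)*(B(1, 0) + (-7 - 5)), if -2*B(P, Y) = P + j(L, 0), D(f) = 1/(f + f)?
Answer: 25/4 ≈ 6.2500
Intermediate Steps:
D(f) = 1/(2*f)
B(P, Y) = -P/2 (B(P, Y) = -(P - 1*0)/2 = -(P + 0)/2 = -P/2)
D(-1)*(B(1, 0) + (-7 - 5)) = ((½)/(-1))*(-½*1 + (-7 - 5)) = ((½)*(-1))*(-½ - 12) = -½*(-25/2) = 25/4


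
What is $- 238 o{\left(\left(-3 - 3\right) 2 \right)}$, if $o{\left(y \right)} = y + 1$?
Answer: $2618$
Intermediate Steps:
$o{\left(y \right)} = 1 + y$
$- 238 o{\left(\left(-3 - 3\right) 2 \right)} = - 238 \left(1 + \left(-3 - 3\right) 2\right) = - 238 \left(1 - 12\right) = \left(-238\right) \left(-11\right) = 2618$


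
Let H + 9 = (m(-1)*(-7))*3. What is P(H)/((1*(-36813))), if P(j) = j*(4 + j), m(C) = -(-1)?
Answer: -260/12271 ≈ -0.021188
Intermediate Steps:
m(C) = 1 (m(C) = -1*(-1) = 1)
H = -30 (H = -9 + (1*(-7))*3 = -9 - 7*3 = -9 - 21 = -30)
P(H)/((1*(-36813))) = (-30*(4 - 30))/((1*(-36813))) = -30*(-26)/(-36813) = 780*(-1/36813) = -260/12271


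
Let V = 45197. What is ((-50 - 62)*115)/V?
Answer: -12880/45197 ≈ -0.28497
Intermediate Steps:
((-50 - 62)*115)/V = ((-50 - 62)*115)/45197 = -112*115*(1/45197) = -12880*1/45197 = -12880/45197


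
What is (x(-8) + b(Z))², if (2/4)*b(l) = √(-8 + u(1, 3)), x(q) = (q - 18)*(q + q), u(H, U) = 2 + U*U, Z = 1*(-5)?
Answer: 173068 + 1664*√3 ≈ 1.7595e+5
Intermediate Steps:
Z = -5
u(H, U) = 2 + U²
x(q) = 2*q*(-18 + q) (x(q) = (-18 + q)*(2*q) = 2*q*(-18 + q))
b(l) = 2*√3 (b(l) = 2*√(-8 + (2 + 3²)) = 2*√(-8 + (2 + 9)) = 2*√(-8 + 11) = 2*√3)
(x(-8) + b(Z))² = (2*(-8)*(-18 - 8) + 2*√3)² = (2*(-8)*(-26) + 2*√3)² = (416 + 2*√3)²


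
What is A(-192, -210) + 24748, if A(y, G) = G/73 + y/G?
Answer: 63226126/2555 ≈ 24746.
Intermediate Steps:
A(y, G) = G/73 + y/G (A(y, G) = G*(1/73) + y/G = G/73 + y/G)
A(-192, -210) + 24748 = ((1/73)*(-210) - 192/(-210)) + 24748 = (-210/73 - 192*(-1/210)) + 24748 = (-210/73 + 32/35) + 24748 = -5014/2555 + 24748 = 63226126/2555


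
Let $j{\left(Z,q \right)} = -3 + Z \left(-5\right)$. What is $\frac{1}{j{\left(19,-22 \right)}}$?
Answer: $- \frac{1}{98} \approx -0.010204$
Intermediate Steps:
$j{\left(Z,q \right)} = -3 - 5 Z$
$\frac{1}{j{\left(19,-22 \right)}} = \frac{1}{-3 - 95} = \frac{1}{-98} = - \frac{1}{98}$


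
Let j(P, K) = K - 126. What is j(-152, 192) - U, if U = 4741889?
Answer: -4741823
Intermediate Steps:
j(P, K) = -126 + K
j(-152, 192) - U = (-126 + 192) - 1*4741889 = 66 - 4741889 = -4741823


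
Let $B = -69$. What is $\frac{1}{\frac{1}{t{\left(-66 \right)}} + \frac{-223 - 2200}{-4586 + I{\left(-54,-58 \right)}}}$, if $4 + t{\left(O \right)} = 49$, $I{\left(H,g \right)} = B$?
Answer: $\frac{41895}{22738} \approx 1.8425$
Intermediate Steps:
$I{\left(H,g \right)} = -69$
$t{\left(O \right)} = 45$ ($t{\left(O \right)} = -4 + 49 = 45$)
$\frac{1}{\frac{1}{t{\left(-66 \right)}} + \frac{-223 - 2200}{-4586 + I{\left(-54,-58 \right)}}} = \frac{1}{\frac{1}{45} + \frac{-223 - 2200}{-4586 - 69}} = \frac{1}{\frac{1}{45} + \frac{-223 - 2200}{-4655}} = \frac{1}{\frac{1}{45} + \left(-223 - 2200\right) \left(- \frac{1}{4655}\right)} = \frac{1}{\frac{1}{45} - - \frac{2423}{4655}} = \frac{1}{\frac{1}{45} + \frac{2423}{4655}} = \frac{1}{\frac{22738}{41895}} = \frac{41895}{22738}$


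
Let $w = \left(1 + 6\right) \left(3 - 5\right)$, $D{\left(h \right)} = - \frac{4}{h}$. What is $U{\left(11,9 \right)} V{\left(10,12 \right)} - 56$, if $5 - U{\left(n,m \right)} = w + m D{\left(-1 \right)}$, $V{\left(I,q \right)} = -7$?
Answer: $63$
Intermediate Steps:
$w = -14$ ($w = 7 \left(-2\right) = -14$)
$U{\left(n,m \right)} = 19 - 4 m$ ($U{\left(n,m \right)} = 5 - \left(-14 + m \left(- \frac{4}{-1}\right)\right) = 5 - \left(-14 + m \left(\left(-4\right) \left(-1\right)\right)\right) = 5 - \left(-14 + m 4\right) = 5 - \left(-14 + 4 m\right) = 19 - 4 m$)
$U{\left(11,9 \right)} V{\left(10,12 \right)} - 56 = \left(19 - 36\right) \left(-7\right) - 56 = \left(-17\right) \left(-7\right) - 56 = 119 - 56 = 63$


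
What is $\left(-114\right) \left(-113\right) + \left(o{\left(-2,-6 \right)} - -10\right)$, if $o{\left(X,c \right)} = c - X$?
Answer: $12888$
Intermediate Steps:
$\left(-114\right) \left(-113\right) + \left(o{\left(-2,-6 \right)} - -10\right) = \left(-114\right) \left(-113\right) - -6 = 12882 + \left(\left(-6 + 2\right) + 10\right) = 12882 + \left(-4 + 10\right) = 12882 + 6 = 12888$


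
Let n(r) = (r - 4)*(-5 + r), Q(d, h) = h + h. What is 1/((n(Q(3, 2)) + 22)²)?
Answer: 1/484 ≈ 0.0020661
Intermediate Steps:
Q(d, h) = 2*h
n(r) = (-5 + r)*(-4 + r) (n(r) = (-4 + r)*(-5 + r) = (-5 + r)*(-4 + r))
1/((n(Q(3, 2)) + 22)²) = 1/(((20 + (2*2)² - 18*2) + 22)²) = 1/(((20 + 4² - 9*4) + 22)²) = 1/(((20 + 16 - 36) + 22)²) = 1/((0 + 22)²) = 1/(22²) = 1/484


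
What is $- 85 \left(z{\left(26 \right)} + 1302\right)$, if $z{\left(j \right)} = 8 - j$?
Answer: $-109140$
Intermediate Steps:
$- 85 \left(z{\left(26 \right)} + 1302\right) = - 85 \left(\left(8 - 26\right) + 1302\right) = - 85 \left(-18 + 1302\right) = \left(-85\right) 1284 = -109140$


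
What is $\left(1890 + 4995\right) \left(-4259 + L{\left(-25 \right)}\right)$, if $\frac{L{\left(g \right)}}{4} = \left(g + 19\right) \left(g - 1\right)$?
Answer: $-25026975$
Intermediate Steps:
$L{\left(g \right)} = 4 \left(-1 + g\right) \left(19 + g\right)$ ($L{\left(g \right)} = 4 \left(g + 19\right) \left(g - 1\right) = 4 \left(19 + g\right) \left(-1 + g\right) = 4 \left(-1 + g\right) \left(19 + g\right)$)
$\left(1890 + 4995\right) \left(-4259 + L{\left(-25 \right)}\right) = \left(1890 + 4995\right) \left(-4259 + \left(-76 + 4 \left(-25\right)^{2} + 72 \left(-25\right)\right)\right) = 6885 \left(-4259 - -624\right) = 6885 \left(-4259 + 624\right) = 6885 \left(-3635\right) = -25026975$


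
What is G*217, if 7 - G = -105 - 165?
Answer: 60109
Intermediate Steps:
G = 277 (G = 7 - (-105 - 165) = 7 - 1*(-270) = 7 + 270 = 277)
G*217 = 277*217 = 60109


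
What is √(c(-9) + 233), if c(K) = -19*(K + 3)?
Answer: √347 ≈ 18.628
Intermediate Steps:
c(K) = -57 - 19*K (c(K) = -19*(3 + K) = -57 - 19*K)
√(c(-9) + 233) = √((-57 - 19*(-9)) + 233) = √((-57 + 171) + 233) = √(114 + 233) = √347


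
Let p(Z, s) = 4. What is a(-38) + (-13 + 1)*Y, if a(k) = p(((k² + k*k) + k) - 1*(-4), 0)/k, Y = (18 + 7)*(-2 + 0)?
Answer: 11398/19 ≈ 599.89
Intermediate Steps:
Y = -50 (Y = 25*(-2) = -50)
a(k) = 4/k
a(-38) + (-13 + 1)*Y = 4/(-38) + (-13 + 1)*(-50) = 4*(-1/38) - 12*(-50) = -2/19 + 600 = 11398/19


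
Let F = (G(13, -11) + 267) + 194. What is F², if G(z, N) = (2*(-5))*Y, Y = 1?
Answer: 203401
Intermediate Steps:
G(z, N) = -10 (G(z, N) = (2*(-5))*1 = -10*1 = -10)
F = 451 (F = (-10 + 267) + 194 = 257 + 194 = 451)
F² = 451² = 203401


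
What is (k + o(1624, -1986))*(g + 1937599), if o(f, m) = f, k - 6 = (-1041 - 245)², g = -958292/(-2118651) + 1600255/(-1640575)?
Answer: 2229764843028383886622964/695161172865 ≈ 3.2076e+12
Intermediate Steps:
g = -363646391621/695161172865 (g = -958292*(-1/2118651) + 1600255*(-1/1640575) = 958292/2118651 - 320051/328115 = -363646391621/695161172865 ≈ -0.52311)
k = 1653802 (k = 6 + (-1041 - 245)² = 6 + (-1286)² = 6 + 1653796 = 1653802)
(k + o(1624, -1986))*(g + 1937599) = (1653802 + 1624)*(-363646391621/695161172865 + 1937599) = 1655426*(1346943229735659514/695161172865) = 2229764843028383886622964/695161172865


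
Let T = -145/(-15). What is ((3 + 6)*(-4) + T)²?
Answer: 6241/9 ≈ 693.44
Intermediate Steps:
T = 29/3 (T = -145*(-1/15) = 29/3 ≈ 9.6667)
((3 + 6)*(-4) + T)² = ((3 + 6)*(-4) + 29/3)² = (9*(-4) + 29/3)² = (-36 + 29/3)² = (-79/3)² = 6241/9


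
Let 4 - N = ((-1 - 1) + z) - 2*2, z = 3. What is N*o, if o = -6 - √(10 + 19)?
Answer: -42 - 7*√29 ≈ -79.696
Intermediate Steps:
N = 7 (N = 4 - (((-1 - 1) + 3) - 2*2) = 4 - ((-2 + 3) - 4) = 4 - (1 - 4) = 4 - 1*(-3) = 4 + 3 = 7)
o = -6 - √29 ≈ -11.385
N*o = 7*(-6 - √29) = -42 - 7*√29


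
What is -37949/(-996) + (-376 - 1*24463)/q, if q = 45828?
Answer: 71432797/1901862 ≈ 37.559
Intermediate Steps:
-37949/(-996) + (-376 - 1*24463)/q = -37949/(-996) + (-376 - 1*24463)/45828 = -37949*(-1/996) + (-376 - 24463)*(1/45828) = 37949/996 - 24839*1/45828 = 37949/996 - 24839/45828 = 71432797/1901862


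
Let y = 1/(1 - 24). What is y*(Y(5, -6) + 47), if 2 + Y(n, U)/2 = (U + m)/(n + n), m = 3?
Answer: -212/115 ≈ -1.8435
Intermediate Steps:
Y(n, U) = -4 + (3 + U)/n (Y(n, U) = -4 + 2*((U + 3)/(n + n)) = -4 + 2*((3 + U)/((2*n))) = -4 + 2*((3 + U)*(1/(2*n))) = -4 + 2*((3 + U)/(2*n)) = -4 + (3 + U)/n)
y = -1/23 (y = 1/(-23) = -1/23 ≈ -0.043478)
y*(Y(5, -6) + 47) = -((3 - 6 - 4*5)/5 + 47)/23 = -((3 - 6 - 20)/5 + 47)/23 = -((⅕)*(-23) + 47)/23 = -(-23/5 + 47)/23 = -1/23*212/5 = -212/115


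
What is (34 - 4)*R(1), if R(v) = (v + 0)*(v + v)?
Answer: 60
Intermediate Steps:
R(v) = 2*v² (R(v) = v*(2*v) = 2*v²)
(34 - 4)*R(1) = (34 - 4)*(2*1²) = 30*(2*1) = 30*2 = 60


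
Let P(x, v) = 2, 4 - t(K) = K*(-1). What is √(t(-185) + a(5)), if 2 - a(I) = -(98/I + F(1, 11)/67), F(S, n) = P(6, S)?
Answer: I*√17885315/335 ≈ 12.624*I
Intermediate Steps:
t(K) = 4 + K (t(K) = 4 - K*(-1) = 4 - (-1)*K = 4 + K)
F(S, n) = 2
a(I) = 136/67 + 98/I (a(I) = 2 - (-1)*(98/I + 2/67) = 2 - (-1)*(2/67 + 98/I) = 2 - (-2/67 - 98/I) = 2 + (2/67 + 98/I) = 136/67 + 98/I)
√(t(-185) + a(5)) = √((4 - 185) + (136/67 + 98/5)) = √(-181 + (136/67 + 98*(⅕))) = √(-181 + (136/67 + 98/5)) = √(-181 + 7246/335) = √(-53389/335) = I*√17885315/335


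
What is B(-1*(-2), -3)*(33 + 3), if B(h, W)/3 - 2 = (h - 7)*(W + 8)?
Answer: -2484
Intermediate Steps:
B(h, W) = 6 + 3*(-7 + h)*(8 + W) (B(h, W) = 6 + 3*((h - 7)*(W + 8)) = 6 + 3*((-7 + h)*(8 + W)) = 6 + 3*(-7 + h)*(8 + W))
B(-1*(-2), -3)*(33 + 3) = (-162 - 21*(-3) + 24*(-1*(-2)) + 3*(-3)*(-1*(-2)))*(33 + 3) = (-162 + 63 + 24*2 + 3*(-3)*2)*36 = (-162 + 63 + 48 - 18)*36 = -69*36 = -2484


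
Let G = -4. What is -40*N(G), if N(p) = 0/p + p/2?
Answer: 80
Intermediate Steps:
N(p) = p/2 (N(p) = 0 + p*(½) = 0 + p/2 = p/2)
-40*N(G) = -20*(-4) = -40*(-2) = 80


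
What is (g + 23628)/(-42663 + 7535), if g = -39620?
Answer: 1999/4391 ≈ 0.45525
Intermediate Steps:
(g + 23628)/(-42663 + 7535) = (-39620 + 23628)/(-42663 + 7535) = -15992/(-35128) = -15992*(-1/35128) = 1999/4391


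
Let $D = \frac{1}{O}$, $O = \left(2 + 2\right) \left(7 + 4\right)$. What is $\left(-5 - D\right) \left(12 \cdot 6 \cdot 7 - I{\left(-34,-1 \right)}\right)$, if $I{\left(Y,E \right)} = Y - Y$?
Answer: $- \frac{27846}{11} \approx -2531.5$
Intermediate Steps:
$I{\left(Y,E \right)} = 0$
$O = 44$ ($O = 4 \cdot 11 = 44$)
$D = \frac{1}{44} \approx 0.022727$
$\left(-5 - D\right) \left(12 \cdot 6 \cdot 7 - I{\left(-34,-1 \right)}\right) = \left(-5 - \frac{1}{44}\right) \left(12 \cdot 6 \cdot 7 - 0\right) = \left(-5 - \frac{1}{44}\right) \left(72 \cdot 7 + 0\right) = - \frac{221 \left(504 + 0\right)}{44} = \left(- \frac{221}{44}\right) 504 = - \frac{27846}{11}$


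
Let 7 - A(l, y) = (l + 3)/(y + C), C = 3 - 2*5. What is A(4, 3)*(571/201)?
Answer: 19985/804 ≈ 24.857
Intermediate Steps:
C = -7 (C = 3 - 10 = -7)
A(l, y) = 7 - (3 + l)/(-7 + y) (A(l, y) = 7 - (l + 3)/(y - 7) = 7 - (3 + l)/(-7 + y))
A(4, 3)*(571/201) = ((-52 - 1*4 + 7*3)/(-7 + 3))*(571/201) = ((-52 - 4 + 21)/(-4))*(571*(1/201)) = -¼*(-35)*(571/201) = (35/4)*(571/201) = 19985/804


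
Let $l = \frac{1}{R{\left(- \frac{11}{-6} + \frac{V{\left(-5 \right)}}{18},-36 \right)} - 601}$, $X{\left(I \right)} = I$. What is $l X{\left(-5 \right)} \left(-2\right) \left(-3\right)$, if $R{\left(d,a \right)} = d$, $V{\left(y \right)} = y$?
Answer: $\frac{54}{1079} \approx 0.050046$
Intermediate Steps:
$l = - \frac{9}{5395}$ ($l = \frac{1}{\left(- \frac{11}{-6} - \frac{5}{18}\right) - 601} = \frac{1}{\left(\left(-11\right) \left(- \frac{1}{6}\right) - \frac{5}{18}\right) - 601} = \frac{1}{\left(\frac{11}{6} - \frac{5}{18}\right) - 601} = \frac{1}{\frac{14}{9} - 601} = \frac{1}{- \frac{5395}{9}} = - \frac{9}{5395} \approx -0.0016682$)
$l X{\left(-5 \right)} \left(-2\right) \left(-3\right) = - \frac{9 \left(-5\right) \left(-2\right) \left(-3\right)}{5395} = - \frac{9 \cdot 10 \left(-3\right)}{5395} = \left(- \frac{9}{5395}\right) \left(-30\right) = \frac{54}{1079}$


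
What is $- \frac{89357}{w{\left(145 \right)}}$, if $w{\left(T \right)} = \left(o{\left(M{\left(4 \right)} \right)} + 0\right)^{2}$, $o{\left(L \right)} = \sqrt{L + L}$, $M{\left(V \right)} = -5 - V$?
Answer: $\frac{89357}{18} \approx 4964.3$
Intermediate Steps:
$o{\left(L \right)} = \sqrt{2} \sqrt{L}$ ($o{\left(L \right)} = \sqrt{2 L} = \sqrt{2} \sqrt{L}$)
$w{\left(T \right)} = -18$ ($w{\left(T \right)} = \left(\sqrt{2} \sqrt{-5 - 4} + 0\right)^{2} = \left(\sqrt{2} \sqrt{-9} + 0\right)^{2} = \left(\sqrt{2} \cdot 3 i + 0\right)^{2} = \left(3 i \sqrt{2} + 0\right)^{2} = \left(3 i \sqrt{2}\right)^{2} = -18$)
$- \frac{89357}{w{\left(145 \right)}} = - \frac{89357}{-18} = \left(-89357\right) \left(- \frac{1}{18}\right) = \frac{89357}{18}$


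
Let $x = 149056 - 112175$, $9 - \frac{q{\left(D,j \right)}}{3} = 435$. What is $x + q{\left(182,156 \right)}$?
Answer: $35603$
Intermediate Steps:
$q{\left(D,j \right)} = -1278$ ($q{\left(D,j \right)} = 27 - 1305 = -1278$)
$x = 36881$
$x + q{\left(182,156 \right)} = 36881 - 1278 = 35603$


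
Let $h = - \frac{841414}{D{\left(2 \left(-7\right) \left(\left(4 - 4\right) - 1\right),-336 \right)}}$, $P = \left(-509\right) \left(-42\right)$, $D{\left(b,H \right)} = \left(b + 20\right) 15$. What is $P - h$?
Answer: $\frac{5872097}{255} \approx 23028.0$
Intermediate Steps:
$D{\left(b,H \right)} = 300 + 15 b$ ($D{\left(b,H \right)} = \left(20 + b\right) 15 = 300 + 15 b$)
$P = 21378$
$h = - \frac{420707}{255}$ ($h = - \frac{841414}{300 + 15 \cdot 2 \left(-7\right) \left(\left(4 - 4\right) - 1\right)} = - \frac{841414}{300 + 15 \left(- 14 \left(0 - 1\right)\right)} = - \frac{841414}{300 + 15 \left(\left(-14\right) \left(-1\right)\right)} = - \frac{841414}{300 + 15 \cdot 14} = - \frac{841414}{300 + 210} = - \frac{841414}{510} = \left(-841414\right) \frac{1}{510} = - \frac{420707}{255} \approx -1649.8$)
$P - h = 21378 - - \frac{420707}{255} = 21378 + \frac{420707}{255} = \frac{5872097}{255}$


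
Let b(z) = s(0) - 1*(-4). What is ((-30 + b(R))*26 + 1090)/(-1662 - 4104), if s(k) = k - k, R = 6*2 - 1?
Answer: -69/961 ≈ -0.071800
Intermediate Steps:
R = 11 (R = 12 - 1 = 11)
s(k) = 0
b(z) = 4 (b(z) = 0 - 1*(-4) = 0 + 4 = 4)
((-30 + b(R))*26 + 1090)/(-1662 - 4104) = ((-30 + 4)*26 + 1090)/(-1662 - 4104) = (-26*26 + 1090)/(-5766) = (-676 + 1090)*(-1/5766) = 414*(-1/5766) = -69/961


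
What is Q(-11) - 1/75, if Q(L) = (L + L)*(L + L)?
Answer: 36299/75 ≈ 483.99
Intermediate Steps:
Q(L) = 4*L² (Q(L) = (2*L)*(2*L) = 4*L²)
Q(-11) - 1/75 = 4*(-11)² - 1/75 = 4*121 + (1/75)*(-1) = 484 - 1/75 = 36299/75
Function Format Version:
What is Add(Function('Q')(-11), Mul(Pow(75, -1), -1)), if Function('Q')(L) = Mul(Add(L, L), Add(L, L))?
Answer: Rational(36299, 75) ≈ 483.99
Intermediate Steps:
Function('Q')(L) = Mul(4, Pow(L, 2)) (Function('Q')(L) = Mul(Mul(2, L), Mul(2, L)) = Mul(4, Pow(L, 2)))
Add(Function('Q')(-11), Mul(Pow(75, -1), -1)) = Add(Mul(4, Pow(-11, 2)), Mul(Pow(75, -1), -1)) = Add(Mul(4, 121), Mul(Rational(1, 75), -1)) = Add(484, Rational(-1, 75)) = Rational(36299, 75)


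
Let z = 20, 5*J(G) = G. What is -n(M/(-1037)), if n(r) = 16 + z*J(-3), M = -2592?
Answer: -4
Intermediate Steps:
J(G) = G/5
n(r) = 4 (n(r) = 16 + 20*((⅕)*(-3)) = 16 + 20*(-⅗) = 16 - 12 = 4)
-n(M/(-1037)) = -1*4 = -4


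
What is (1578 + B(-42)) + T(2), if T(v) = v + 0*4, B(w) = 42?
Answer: 1622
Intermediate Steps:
T(v) = v (T(v) = v + 0 = v)
(1578 + B(-42)) + T(2) = (1578 + 42) + 2 = 1620 + 2 = 1622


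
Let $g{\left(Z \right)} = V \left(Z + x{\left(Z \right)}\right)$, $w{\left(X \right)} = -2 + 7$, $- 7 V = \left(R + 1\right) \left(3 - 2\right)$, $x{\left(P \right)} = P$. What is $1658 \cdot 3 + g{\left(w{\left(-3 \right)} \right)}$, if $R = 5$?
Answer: $\frac{34758}{7} \approx 4965.4$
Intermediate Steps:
$V = - \frac{6}{7}$ ($V = - \frac{\left(5 + 1\right) \left(3 - 2\right)}{7} = - \frac{6 \cdot 1}{7} = \left(- \frac{1}{7}\right) 6 = - \frac{6}{7} \approx -0.85714$)
$w{\left(X \right)} = 5$
$g{\left(Z \right)} = - \frac{12 Z}{7}$ ($g{\left(Z \right)} = - \frac{6 \left(Z + Z\right)}{7} = - \frac{6 \cdot 2 Z}{7} = - \frac{12 Z}{7}$)
$1658 \cdot 3 + g{\left(w{\left(-3 \right)} \right)} = 1658 \cdot 3 - \frac{60}{7} = 4974 - \frac{60}{7} = \frac{34758}{7}$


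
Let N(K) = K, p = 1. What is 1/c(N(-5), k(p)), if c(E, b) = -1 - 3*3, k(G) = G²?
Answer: -⅒ ≈ -0.10000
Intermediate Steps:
c(E, b) = -10 (c(E, b) = -1 - 9 = -10)
1/c(N(-5), k(p)) = 1/(-10) = -⅒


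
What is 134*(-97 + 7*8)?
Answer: -5494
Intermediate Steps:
134*(-97 + 7*8) = 134*(-97 + 56) = 134*(-41) = -5494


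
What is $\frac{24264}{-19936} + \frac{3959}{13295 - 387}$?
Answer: $- \frac{522931}{574406} \approx -0.91039$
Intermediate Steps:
$\frac{24264}{-19936} + \frac{3959}{13295 - 387} = 24264 \left(- \frac{1}{19936}\right) + \frac{3959}{13295 - 387} = - \frac{3033}{2492} + \frac{3959}{12908} = - \frac{522931}{574406}$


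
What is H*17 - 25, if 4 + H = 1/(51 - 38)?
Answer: -1192/13 ≈ -91.692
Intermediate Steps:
H = -51/13 (H = -4 + 1/(51 - 38) = -4 + 1/13 = -51/13 ≈ -3.9231)
H*17 - 25 = -51/13*17 - 25 = -867/13 - 25 = -1192/13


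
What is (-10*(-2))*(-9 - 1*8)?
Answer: -340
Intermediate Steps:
(-10*(-2))*(-9 - 1*8) = 20*(-9 - 8) = 20*(-17) = -340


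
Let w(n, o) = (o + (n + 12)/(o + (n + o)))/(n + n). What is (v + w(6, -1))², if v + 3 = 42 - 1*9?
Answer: 528529/576 ≈ 917.58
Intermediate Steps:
w(n, o) = (o + (12 + n)/(n + 2*o))/(2*n) (w(n, o) = (o + (12 + n)/(n + 2*o))/((2*n)) = (o + (12 + n)/(n + 2*o))*(1/(2*n)) = (o + (12 + n)/(n + 2*o))/(2*n))
v = 30 (v = -3 + (42 - 1*9) = -3 + (42 - 9) = -3 + 33 = 30)
(v + w(6, -1))² = (30 + (½)*(12 + 6 + 2*(-1)² + 6*(-1))/(6*(6 + 2*(-1))))² = (30 + (½)*(⅙)*(12 + 6 + 2*1 - 6)/(6 - 2))² = (30 + (½)*(⅙)*(12 + 6 + 2 - 6)/4)² = (30 + (½)*(⅙)*(¼)*14)² = (30 + 7/24)² = (727/24)² = 528529/576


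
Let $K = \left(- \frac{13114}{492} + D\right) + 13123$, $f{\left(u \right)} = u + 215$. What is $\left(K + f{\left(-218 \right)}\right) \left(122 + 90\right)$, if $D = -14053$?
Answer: $- \frac{25023950}{123} \approx -2.0345 \cdot 10^{5}$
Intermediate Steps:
$f{\left(u \right)} = 215 + u$
$K = - \frac{235337}{246}$ ($K = \left(- \frac{13114}{492} - 14053\right) + 13123 = \left(\left(-13114\right) \frac{1}{492} - 14053\right) + 13123 = \left(- \frac{6557}{246} - 14053\right) + 13123 = - \frac{3463595}{246} + 13123 = - \frac{235337}{246} \approx -956.65$)
$\left(K + f{\left(-218 \right)}\right) \left(122 + 90\right) = \left(- \frac{235337}{246} + \left(215 - 218\right)\right) \left(122 + 90\right) = \left(- \frac{235337}{246} - 3\right) 212 = \left(- \frac{236075}{246}\right) 212 = - \frac{25023950}{123}$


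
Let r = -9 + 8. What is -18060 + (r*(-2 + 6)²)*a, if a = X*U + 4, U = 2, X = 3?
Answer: -18220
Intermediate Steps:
a = 10 (a = 3*2 + 4 = 6 + 4 = 10)
r = -1
-18060 + (r*(-2 + 6)²)*a = -18060 - (-2 + 6)²*10 = -18060 - 1*4²*10 = -18060 - 1*16*10 = -18060 - 16*10 = -18060 - 160 = -18220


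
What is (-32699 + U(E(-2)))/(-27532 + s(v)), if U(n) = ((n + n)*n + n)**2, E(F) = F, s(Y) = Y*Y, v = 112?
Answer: 32663/14988 ≈ 2.1793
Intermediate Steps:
s(Y) = Y**2
U(n) = (n + 2*n**2)**2 (U(n) = ((2*n)*n + n)**2 = (2*n**2 + n)**2 = (n + 2*n**2)**2)
(-32699 + U(E(-2)))/(-27532 + s(v)) = (-32699 + (-2)**2*(1 + 2*(-2))**2)/(-27532 + 112**2) = (-32699 + 4*(1 - 4)**2)/(-27532 + 12544) = (-32699 + 4*(-3)**2)/(-14988) = (-32699 + 4*9)*(-1/14988) = (-32699 + 36)*(-1/14988) = -32663*(-1/14988) = 32663/14988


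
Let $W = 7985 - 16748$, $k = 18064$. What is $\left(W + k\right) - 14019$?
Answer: $-4718$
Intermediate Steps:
$W = -8763$
$\left(W + k\right) - 14019 = \left(-8763 + 18064\right) - 14019 = 9301 - 14019 = -4718$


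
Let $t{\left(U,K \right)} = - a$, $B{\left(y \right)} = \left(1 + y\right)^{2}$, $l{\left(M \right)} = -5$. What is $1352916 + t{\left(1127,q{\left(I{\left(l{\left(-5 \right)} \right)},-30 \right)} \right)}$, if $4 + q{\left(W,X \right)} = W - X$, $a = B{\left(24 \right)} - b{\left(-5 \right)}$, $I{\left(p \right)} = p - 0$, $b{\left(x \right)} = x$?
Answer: $1352286$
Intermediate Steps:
$I{\left(p \right)} = p$ ($I{\left(p \right)} = p + 0 = p$)
$a = 630$ ($a = \left(1 + 24\right)^{2} - -5 = 25^{2} + 5 = 625 + 5 = 630$)
$q{\left(W,X \right)} = -4 + W - X$ ($q{\left(W,X \right)} = -4 + \left(W - X\right) = -4 + W - X$)
$t{\left(U,K \right)} = -630$ ($t{\left(U,K \right)} = \left(-1\right) 630 = -630$)
$1352916 + t{\left(1127,q{\left(I{\left(l{\left(-5 \right)} \right)},-30 \right)} \right)} = 1352916 - 630 = 1352286$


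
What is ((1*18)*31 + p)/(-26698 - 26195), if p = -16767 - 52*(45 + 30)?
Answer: 6703/17631 ≈ 0.38018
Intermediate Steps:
p = -20667 (p = -16767 - 52*75 = -16767 - 1*3900 = -16767 - 3900 = -20667)
((1*18)*31 + p)/(-26698 - 26195) = ((1*18)*31 - 20667)/(-26698 - 26195) = (18*31 - 20667)/(-52893) = (558 - 20667)*(-1/52893) = -20109*(-1/52893) = 6703/17631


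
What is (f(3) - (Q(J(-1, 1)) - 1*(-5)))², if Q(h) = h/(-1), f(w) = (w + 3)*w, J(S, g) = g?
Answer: 196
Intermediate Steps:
f(w) = w*(3 + w) (f(w) = (3 + w)*w = w*(3 + w))
Q(h) = -h (Q(h) = h*(-1) = -h)
(f(3) - (Q(J(-1, 1)) - 1*(-5)))² = (3*(3 + 3) - (-1*1 - 1*(-5)))² = (3*6 - (-1 + 5))² = (18 - 1*4)² = (18 - 4)² = 14² = 196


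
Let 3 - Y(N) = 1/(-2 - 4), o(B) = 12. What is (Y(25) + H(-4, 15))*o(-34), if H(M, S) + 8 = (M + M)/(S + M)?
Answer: -734/11 ≈ -66.727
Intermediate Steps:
H(M, S) = -8 + 2*M/(M + S) (H(M, S) = -8 + (M + M)/(S + M) = -8 + (2*M)/(M + S) = -8 + 2*M/(M + S))
Y(N) = 19/6 (Y(N) = 3 - 1/(-2 - 4) = 3 - 1/(-6) = 3 - 1*(-⅙) = 3 + ⅙ = 19/6)
(Y(25) + H(-4, 15))*o(-34) = (19/6 + 2*(-4*15 - 3*(-4))/(-4 + 15))*12 = (19/6 + 2*(-60 + 12)/11)*12 = (19/6 + 2*(1/11)*(-48))*12 = (19/6 - 96/11)*12 = -367/66*12 = -734/11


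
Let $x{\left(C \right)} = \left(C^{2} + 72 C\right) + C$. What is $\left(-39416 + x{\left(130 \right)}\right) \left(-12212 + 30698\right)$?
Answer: $-240798636$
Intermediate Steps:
$x{\left(C \right)} = C^{2} + 73 C$
$\left(-39416 + x{\left(130 \right)}\right) \left(-12212 + 30698\right) = \left(-39416 + 130 \left(73 + 130\right)\right) \left(-12212 + 30698\right) = \left(-39416 + 130 \cdot 203\right) 18486 = \left(-39416 + 26390\right) 18486 = \left(-13026\right) 18486 = -240798636$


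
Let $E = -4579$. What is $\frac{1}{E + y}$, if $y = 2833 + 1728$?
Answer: $- \frac{1}{18} \approx -0.055556$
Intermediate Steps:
$y = 4561$
$\frac{1}{E + y} = \frac{1}{-4579 + 4561} = \frac{1}{-18} = - \frac{1}{18}$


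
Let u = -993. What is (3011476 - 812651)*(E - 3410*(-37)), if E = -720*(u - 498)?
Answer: 2637908364250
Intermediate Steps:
E = 1073520 (E = -720*(-993 - 498) = -720*(-1491) = 1073520)
(3011476 - 812651)*(E - 3410*(-37)) = (3011476 - 812651)*(1073520 - 3410*(-37)) = 2198825*(1073520 + 126170) = 2198825*1199690 = 2637908364250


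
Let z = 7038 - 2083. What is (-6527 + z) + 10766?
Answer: 9194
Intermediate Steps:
z = 4955
(-6527 + z) + 10766 = (-6527 + 4955) + 10766 = -1572 + 10766 = 9194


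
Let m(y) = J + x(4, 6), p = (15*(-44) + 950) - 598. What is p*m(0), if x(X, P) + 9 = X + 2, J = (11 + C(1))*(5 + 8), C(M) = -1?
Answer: -39116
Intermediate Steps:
J = 130 (J = (11 - 1)*(5 + 8) = 10*13 = 130)
p = -308 (p = (-660 + 950) - 598 = 290 - 598 = -308)
x(X, P) = -7 + X (x(X, P) = -9 + (X + 2) = -9 + (2 + X) = -7 + X)
m(y) = 127 (m(y) = 130 + (-7 + 4) = 130 - 3 = 127)
p*m(0) = -308*127 = -39116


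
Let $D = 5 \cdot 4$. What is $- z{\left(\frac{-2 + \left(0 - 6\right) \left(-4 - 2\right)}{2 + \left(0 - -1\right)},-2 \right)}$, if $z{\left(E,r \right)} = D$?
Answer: $-20$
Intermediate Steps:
$D = 20$
$z{\left(E,r \right)} = 20$
$- z{\left(\frac{-2 + \left(0 - 6\right) \left(-4 - 2\right)}{2 + \left(0 - -1\right)},-2 \right)} = \left(-1\right) 20 = -20$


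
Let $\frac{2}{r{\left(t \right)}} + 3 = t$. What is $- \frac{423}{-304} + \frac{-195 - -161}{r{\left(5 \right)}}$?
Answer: $- \frac{9913}{304} \approx -32.609$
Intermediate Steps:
$r{\left(t \right)} = \frac{2}{-3 + t}$
$- \frac{423}{-304} + \frac{-195 - -161}{r{\left(5 \right)}} = - \frac{423}{-304} + \frac{-195 - -161}{2 \frac{1}{-3 + 5}} = \left(-423\right) \left(- \frac{1}{304}\right) + \frac{-195 + 161}{2 \cdot \frac{1}{2}} = \frac{423}{304} - \frac{34}{2 \cdot \frac{1}{2}} = \frac{423}{304} - \frac{34}{1} = \frac{423}{304} - 34 = - \frac{9913}{304}$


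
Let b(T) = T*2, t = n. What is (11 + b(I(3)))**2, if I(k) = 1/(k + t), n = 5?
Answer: 2025/16 ≈ 126.56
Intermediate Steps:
t = 5
I(k) = 1/(5 + k) (I(k) = 1/(k + 5) = 1/(5 + k))
b(T) = 2*T
(11 + b(I(3)))**2 = (11 + 2/(5 + 3))**2 = (11 + 2/8)**2 = (11 + 2*(1/8))**2 = (11 + 1/4)**2 = (45/4)**2 = 2025/16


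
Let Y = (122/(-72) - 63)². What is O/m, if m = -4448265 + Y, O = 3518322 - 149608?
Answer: -4365853344/5759527199 ≈ -0.75802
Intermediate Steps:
Y = 5424241/1296 (Y = (122*(-1/72) - 63)² = (-61/36 - 63)² = (-2329/36)² = 5424241/1296 ≈ 4185.4)
O = 3368714
m = -5759527199/1296 (m = -4448265 + 5424241/1296 = -5759527199/1296 ≈ -4.4441e+6)
O/m = 3368714/(-5759527199/1296) = 3368714*(-1296/5759527199) = -4365853344/5759527199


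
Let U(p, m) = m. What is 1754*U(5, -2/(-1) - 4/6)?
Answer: 7016/3 ≈ 2338.7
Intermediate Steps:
1754*U(5, -2/(-1) - 4/6) = 1754*(-2/(-1) - 4/6) = 1754*(-2*(-1) - 4*⅙) = 1754*(2 - ⅔) = 1754*(4/3) = 7016/3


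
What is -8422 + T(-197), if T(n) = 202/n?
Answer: -1659336/197 ≈ -8423.0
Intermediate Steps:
-8422 + T(-197) = -8422 + 202/(-197) = -8422 + 202*(-1/197) = -8422 - 202/197 = -1659336/197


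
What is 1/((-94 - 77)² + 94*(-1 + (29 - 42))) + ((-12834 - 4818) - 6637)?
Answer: -678270324/27925 ≈ -24289.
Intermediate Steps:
1/((-94 - 77)² + 94*(-1 + (29 - 42))) + ((-12834 - 4818) - 6637) = 1/((-171)² + 94*(-1 - 13)) + (-17652 - 6637) = 1/(29241 + 94*(-14)) - 24289 = 1/(29241 - 1316) - 24289 = 1/27925 - 24289 = -678270324/27925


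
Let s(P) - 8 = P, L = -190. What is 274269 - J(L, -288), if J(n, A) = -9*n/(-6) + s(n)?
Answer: 274736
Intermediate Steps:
s(P) = 8 + P
J(n, A) = 8 + 5*n/2 (J(n, A) = -9*n/(-6) + (8 + n) = -9*n*(-1)/6 + (8 + n) = -(-3)*n/2 + (8 + n) = 3*n/2 + (8 + n) = 8 + 5*n/2)
274269 - J(L, -288) = 274269 - (8 + (5/2)*(-190)) = 274269 - (8 - 475) = 274269 - 1*(-467) = 274269 + 467 = 274736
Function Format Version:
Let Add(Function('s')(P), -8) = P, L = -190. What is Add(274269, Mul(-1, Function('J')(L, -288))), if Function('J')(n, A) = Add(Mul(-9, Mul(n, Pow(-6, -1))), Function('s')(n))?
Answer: 274736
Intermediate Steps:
Function('s')(P) = Add(8, P)
Function('J')(n, A) = Add(8, Mul(Rational(5, 2), n)) (Function('J')(n, A) = Add(Mul(-9, Mul(n, Pow(-6, -1))), Add(8, n)) = Add(Mul(-9, Mul(n, Rational(-1, 6))), Add(8, n)) = Add(Mul(-9, Mul(Rational(-1, 6), n)), Add(8, n)) = Add(Mul(Rational(3, 2), n), Add(8, n)) = Add(8, Mul(Rational(5, 2), n)))
Add(274269, Mul(-1, Function('J')(L, -288))) = Add(274269, Mul(-1, Add(8, Mul(Rational(5, 2), -190)))) = Add(274269, Mul(-1, Add(8, -475))) = Add(274269, Mul(-1, -467)) = Add(274269, 467) = 274736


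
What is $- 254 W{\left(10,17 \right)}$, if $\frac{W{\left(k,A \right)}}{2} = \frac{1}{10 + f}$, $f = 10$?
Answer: $- \frac{127}{5} \approx -25.4$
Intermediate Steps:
$W{\left(k,A \right)} = \frac{1}{10}$ ($W{\left(k,A \right)} = \frac{2}{10 + 10} = \frac{2}{20} = 2 \cdot \frac{1}{20} = \frac{1}{10}$)
$- 254 W{\left(10,17 \right)} = \left(-254\right) \frac{1}{10} = - \frac{127}{5}$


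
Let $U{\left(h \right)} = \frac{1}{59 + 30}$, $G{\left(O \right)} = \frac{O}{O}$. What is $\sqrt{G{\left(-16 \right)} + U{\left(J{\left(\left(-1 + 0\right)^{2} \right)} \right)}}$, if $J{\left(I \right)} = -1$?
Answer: $\frac{3 \sqrt{890}}{89} \approx 1.0056$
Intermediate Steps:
$G{\left(O \right)} = 1$
$U{\left(h \right)} = \frac{1}{89}$
$\sqrt{G{\left(-16 \right)} + U{\left(J{\left(\left(-1 + 0\right)^{2} \right)} \right)}} = \sqrt{1 + \frac{1}{89}} = \sqrt{\frac{90}{89}} = \frac{3 \sqrt{890}}{89}$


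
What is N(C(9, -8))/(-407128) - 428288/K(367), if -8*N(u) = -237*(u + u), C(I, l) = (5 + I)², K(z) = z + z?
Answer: -87188280403/149415976 ≈ -583.53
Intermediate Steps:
K(z) = 2*z
N(u) = 237*u/4 (N(u) = -(-237)*(u + u)/8 = -(-237)*2*u/8 = -(-237)*u/4 = 237*u/4)
N(C(9, -8))/(-407128) - 428288/K(367) = (237*(5 + 9)²/4)/(-407128) - 428288/(2*367) = ((237/4)*14²)*(-1/407128) - 428288/734 = ((237/4)*196)*(-1/407128) - 428288*1/734 = 11613*(-1/407128) - 214144/367 = -11613/407128 - 214144/367 = -87188280403/149415976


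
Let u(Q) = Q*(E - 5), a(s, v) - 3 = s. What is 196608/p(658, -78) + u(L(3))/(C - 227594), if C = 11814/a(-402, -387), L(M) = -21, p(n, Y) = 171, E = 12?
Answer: 1984034046247/1725614580 ≈ 1149.8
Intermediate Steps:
a(s, v) = 3 + s
C = -3938/133 (C = 11814/(3 - 402) = 11814/(-399) = 11814*(-1/399) = -3938/133 ≈ -29.609)
u(Q) = 7*Q (u(Q) = Q*(12 - 5) = Q*7 = 7*Q)
196608/p(658, -78) + u(L(3))/(C - 227594) = 196608/171 + (7*(-21))/(-3938/133 - 227594) = 196608*(1/171) - 147/(-30273940/133) = 65536/57 - 147*(-133/30273940) = 65536/57 + 19551/30273940 = 1984034046247/1725614580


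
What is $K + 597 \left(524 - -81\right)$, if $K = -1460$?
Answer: $359725$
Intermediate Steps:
$K + 597 \left(524 - -81\right) = -1460 + 597 \left(524 - -81\right) = -1460 + 597 \left(524 + 81\right) = -1460 + 597 \cdot 605 = -1460 + 361185 = 359725$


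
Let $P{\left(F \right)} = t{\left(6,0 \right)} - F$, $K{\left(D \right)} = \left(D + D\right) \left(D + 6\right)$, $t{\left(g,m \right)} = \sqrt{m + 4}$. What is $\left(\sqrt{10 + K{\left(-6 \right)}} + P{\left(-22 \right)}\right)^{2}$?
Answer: $\left(24 + \sqrt{10}\right)^{2} \approx 737.79$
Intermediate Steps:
$t{\left(g,m \right)} = \sqrt{4 + m}$
$K{\left(D \right)} = 2 D \left(6 + D\right)$
$P{\left(F \right)} = 2 - F$ ($P{\left(F \right)} = \sqrt{4 + 0} - F = \sqrt{4} - F = 2 - F$)
$\left(\sqrt{10 + K{\left(-6 \right)}} + P{\left(-22 \right)}\right)^{2} = \left(\sqrt{10 + 2 \left(-6\right) \left(6 - 6\right)} + \left(2 - -22\right)\right)^{2} = \left(\sqrt{10 + 2 \left(-6\right) 0} + \left(2 + 22\right)\right)^{2} = \left(\sqrt{10 + 0} + 24\right)^{2} = \left(\sqrt{10} + 24\right)^{2} = \left(24 + \sqrt{10}\right)^{2}$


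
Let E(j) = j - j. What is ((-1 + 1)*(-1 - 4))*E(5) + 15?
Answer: 15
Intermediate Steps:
E(j) = 0
((-1 + 1)*(-1 - 4))*E(5) + 15 = ((-1 + 1)*(-1 - 4))*0 + 15 = (0*(-5))*0 + 15 = 0*0 + 15 = 0 + 15 = 15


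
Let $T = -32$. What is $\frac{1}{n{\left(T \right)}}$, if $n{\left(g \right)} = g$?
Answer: $- \frac{1}{32} \approx -0.03125$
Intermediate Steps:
$\frac{1}{n{\left(T \right)}} = \frac{1}{-32} = - \frac{1}{32}$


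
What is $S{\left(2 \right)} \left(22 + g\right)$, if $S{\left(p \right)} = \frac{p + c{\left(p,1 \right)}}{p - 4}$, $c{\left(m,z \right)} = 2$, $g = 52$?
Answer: $-148$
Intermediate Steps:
$S{\left(p \right)} = \frac{2 + p}{-4 + p}$ ($S{\left(p \right)} = \frac{p + 2}{p - 4} = \frac{2 + p}{-4 + p}$)
$S{\left(2 \right)} \left(22 + g\right) = \frac{2 + 2}{-4 + 2} \left(22 + 52\right) = \frac{1}{-2} \cdot 4 \cdot 74 = \left(- \frac{1}{2}\right) 4 \cdot 74 = \left(-2\right) 74 = -148$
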